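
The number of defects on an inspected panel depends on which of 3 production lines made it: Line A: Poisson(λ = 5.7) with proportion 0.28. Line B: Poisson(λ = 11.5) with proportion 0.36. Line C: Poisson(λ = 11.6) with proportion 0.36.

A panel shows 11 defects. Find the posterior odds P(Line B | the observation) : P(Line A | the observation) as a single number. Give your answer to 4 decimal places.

8.7759

Posterior odds = (w_i f_i(x)) / (w_j f_j(x)); the normalising sum cancels.
Evaluate each component's likelihood at the observed value:
  f_A = e^(−5.7)·5.7^11/11! = 0.0172977
  f_B = e^(−11.5)·11.5^11/11! = 0.118068
  f_C = e^(−11.6)·11.6^11/11! = 0.117508
0.0425047 / 0.00484336 ≈ 8.7759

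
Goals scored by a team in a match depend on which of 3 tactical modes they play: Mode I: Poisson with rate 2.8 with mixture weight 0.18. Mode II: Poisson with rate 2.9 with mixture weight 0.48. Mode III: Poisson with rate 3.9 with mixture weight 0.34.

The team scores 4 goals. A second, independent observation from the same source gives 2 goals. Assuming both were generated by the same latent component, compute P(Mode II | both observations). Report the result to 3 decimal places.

P(component k | x) = π_k·f_k(x) / marginal(x), where marginal(x) = Σ_j π_j·f_j(x).
Since both observations come from the same component, the likelihood for component k is f_k(x₁)·f_k(x₂).
  L_I = [e^(−2.8)·2.8^4/4! = 0.155739] × [0.238375] = 0.0371243
  L_II = [e^(−2.9)·2.9^4/4! = 0.162154] × [0.231373] = 0.0375179
  L_III = [e^(−3.9)·3.9^4/4! = 0.195119] × [0.15394] = 0.0300365
Prior × likelihood for each component:
  π_I·L_I = 0.18 × 0.0371243 = 0.00668237
  π_II·L_II = 0.48 × 0.0375179 = 0.0180086
  π_III·L_III = 0.34 × 0.0300365 = 0.0102124
Denominator: 0.00668237 + 0.0180086 + 0.0102124 = 0.0349034
So the posterior for Mode II is 0.0180086 / 0.0349034 ≈ 0.516.

0.516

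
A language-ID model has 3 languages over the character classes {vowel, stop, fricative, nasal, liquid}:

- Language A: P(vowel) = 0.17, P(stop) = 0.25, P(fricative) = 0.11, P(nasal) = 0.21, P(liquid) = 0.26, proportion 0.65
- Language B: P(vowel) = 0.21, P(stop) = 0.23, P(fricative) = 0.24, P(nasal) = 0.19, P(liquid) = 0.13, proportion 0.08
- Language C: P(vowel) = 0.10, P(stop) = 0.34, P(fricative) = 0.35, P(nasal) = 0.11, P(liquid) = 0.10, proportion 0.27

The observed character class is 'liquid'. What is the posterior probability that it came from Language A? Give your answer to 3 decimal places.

P(component k | x) = w_k·f_k(x) / marginal(x), where marginal(x) = Σ_j w_j·f_j(x).
Evaluate each component's likelihood at the observed value:
  L_A = P(liquid | comp) = 0.26
  L_B = P(liquid | comp) = 0.13
  L_C = P(liquid | comp) = 0.10
Weight by the priors:
  w_A·L_A = 0.65 × 0.26 = 0.169
  w_B·L_B = 0.08 × 0.13 = 0.0104
  w_C·L_C = 0.27 × 0.1 = 0.027
Normaliser: 0.169 + 0.0104 + 0.027 = 0.2064
So the posterior for Language A is 0.169 / 0.2064 ≈ 0.819.

0.819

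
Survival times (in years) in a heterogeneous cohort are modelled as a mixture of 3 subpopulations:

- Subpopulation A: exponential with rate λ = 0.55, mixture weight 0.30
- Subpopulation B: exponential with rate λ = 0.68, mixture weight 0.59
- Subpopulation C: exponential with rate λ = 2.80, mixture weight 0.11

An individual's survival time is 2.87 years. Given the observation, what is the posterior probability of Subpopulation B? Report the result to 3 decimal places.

0.625

By Bayes' theorem, P(k | x) = π_k f_k(x) / Σ_j π_j f_j(x).
Evaluate each component's likelihood at the observed value:
  f_A = 0.55·e^(−0.55·2.87) = 0.55·e^(−1.5785) = 0.113456
  f_B = 0.68·e^(−0.68·2.87) = 0.68·e^(−1.9516) = 0.0965917
  f_C = 2.80·e^(−2.80·2.87) = 2.80·e^(−8.0360) = 0.000906082
Weight by the priors:
  π_A·f_A = 0.30 × 0.113456 = 0.0340369
  π_B·f_B = 0.59 × 0.0965917 = 0.0569891
  π_C·f_C = 0.11 × 0.000906082 = 9.9669e-05
Marginal: 0.0340369 + 0.0569891 + 9.9669e-05 = 0.0911257
P(Subpopulation B | 2.87 years) = 0.0569891 / 0.0911257 ≈ 0.625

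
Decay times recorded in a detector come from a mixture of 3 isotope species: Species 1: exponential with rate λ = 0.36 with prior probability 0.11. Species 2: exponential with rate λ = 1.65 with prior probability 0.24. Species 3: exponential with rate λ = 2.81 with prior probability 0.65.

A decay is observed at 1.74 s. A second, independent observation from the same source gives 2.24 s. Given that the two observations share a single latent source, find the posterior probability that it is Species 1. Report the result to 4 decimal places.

By Bayes' theorem, P(k | x) = w_k f_k(x) / Σ_j w_j f_j(x).
Since both observations come from the same component, the likelihood for component k is f_k(x₁)·f_k(x₂).
  p_1 = [0.192425] × [0.160726] = 0.0309277
  p_2 = [0.0934597] × [0.0409573] = 0.00382786
  p_3 = [0.0211479] × [0.00518899] = 0.000109736
Unnormalised posteriors:
  w_1·p_1 = 0.11 × 0.0309277 = 0.00340205
  w_2·p_2 = 0.24 × 0.00382786 = 0.000918686
  w_3·p_3 = 0.65 × 0.000109736 = 7.13285e-05
Denominator: 0.00340205 + 0.000918686 + 7.13285e-05 = 0.00439206
P(Species 1 | x) ≈ 0.7746

0.7746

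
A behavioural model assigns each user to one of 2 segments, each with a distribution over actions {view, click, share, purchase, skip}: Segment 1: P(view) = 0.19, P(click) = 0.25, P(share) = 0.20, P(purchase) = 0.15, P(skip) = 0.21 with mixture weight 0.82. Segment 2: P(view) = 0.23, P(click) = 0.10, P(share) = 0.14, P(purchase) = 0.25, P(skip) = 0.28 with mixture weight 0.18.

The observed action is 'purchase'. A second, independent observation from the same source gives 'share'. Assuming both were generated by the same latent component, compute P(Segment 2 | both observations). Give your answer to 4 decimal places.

The responsibility of component k is P(Z=k) f_k(x) divided by Σ_j P(Z=j) f_j(x).
Since both observations come from the same component, the likelihood for component k is f_k(x₁)·f_k(x₂).
  f_1 = [0.15] × [0.2] = 0.03
  f_2 = [0.25] × [0.14] = 0.035
Prior × likelihood for each component:
  P(Z=1)·f_1 = 0.82 × 0.03 = 0.0246
  P(Z=2)·f_2 = 0.18 × 0.035 = 0.0063
Marginal: 0.0246 + 0.0063 = 0.0309
P(Segment 2 | x) = 0.0063 / 0.0309 ≈ 0.2039

0.2039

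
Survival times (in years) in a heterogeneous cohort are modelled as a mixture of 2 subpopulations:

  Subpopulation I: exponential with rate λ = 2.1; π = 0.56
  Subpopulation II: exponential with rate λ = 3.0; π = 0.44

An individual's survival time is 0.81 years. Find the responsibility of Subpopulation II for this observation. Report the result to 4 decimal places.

The responsibility of component k is P(Z=k) f_k(x) divided by Σ_j P(Z=j) f_j(x).
Evaluate each component's likelihood at the observed value:
  L_I = 2.1·e^(−2.1·0.81) = 2.1·e^(−1.7010) = 0.383252
  L_II = 3.0·e^(−3.0·0.81) = 3.0·e^(−2.4300) = 0.26411
Multiply by the mixture weights:
  P(Z=I)·L_I = 0.56 × 0.383252 = 0.214621
  P(Z=II)·L_II = 0.44 × 0.26411 = 0.116209
Evidence: 0.214621 + 0.116209 = 0.33083
P(Subpopulation II | data) = 0.116209 / 0.33083 ≈ 0.3513

0.3513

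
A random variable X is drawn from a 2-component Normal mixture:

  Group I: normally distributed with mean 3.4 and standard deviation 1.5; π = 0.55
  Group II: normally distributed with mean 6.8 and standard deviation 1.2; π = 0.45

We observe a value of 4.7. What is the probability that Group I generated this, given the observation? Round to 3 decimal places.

0.756

By Bayes' theorem, P(k | x) = π_k f_k(x) / Σ_j π_j f_j(x).
Component likelihoods at x = 4.7:
  f_I = 0.182691
  f_II = 0.0718978
Unnormalised posteriors:
  π_I·f_I = 0.55 × 0.182691 = 0.10048
  π_II·f_II = 0.45 × 0.0718978 = 0.032354
Denominator: 0.10048 + 0.032354 = 0.132834
Responsibility of Group I: 0.10048 / 0.132834 ≈ 0.756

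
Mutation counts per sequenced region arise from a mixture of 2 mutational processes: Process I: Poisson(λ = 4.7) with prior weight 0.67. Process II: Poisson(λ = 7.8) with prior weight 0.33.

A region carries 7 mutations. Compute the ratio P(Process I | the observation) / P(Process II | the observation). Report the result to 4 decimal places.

The posterior odds equal the prior odds times the likelihood ratio: (π_i/π_j)·(f_i(x)/f_j(x)).
Evaluate each component's likelihood at the observed value:
  f_I = 0.0914261
  f_II = 0.142802
Posterior odds = (π_I·f_I) / (π_II·f_II) = (0.67·0.0914261) / (0.33·0.142802) = 0.0612555 / 0.0471247 ≈ 1.2999

1.2999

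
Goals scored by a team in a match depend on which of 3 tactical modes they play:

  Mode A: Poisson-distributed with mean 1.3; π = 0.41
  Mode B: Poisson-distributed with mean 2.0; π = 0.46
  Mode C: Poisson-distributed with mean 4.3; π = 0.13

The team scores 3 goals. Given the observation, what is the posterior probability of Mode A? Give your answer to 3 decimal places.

0.278

By Bayes' theorem, P(k | x) = w_k f_k(x) / Σ_j w_j f_j(x).
Evaluate each component's likelihood at the observed value:
  p_A = 0.0997921
  p_B = 0.180447
  p_C = 0.179799
Weight by the priors:
  w_A·p_A = 0.41 × 0.0997921 = 0.0409147
  w_B·p_B = 0.46 × 0.180447 = 0.0830056
  w_C·p_C = 0.13 × 0.179799 = 0.0233739
Denominator: 0.0409147 + 0.0830056 + 0.0233739 = 0.147294
So the posterior for Mode A is 0.0409147 / 0.147294 ≈ 0.278.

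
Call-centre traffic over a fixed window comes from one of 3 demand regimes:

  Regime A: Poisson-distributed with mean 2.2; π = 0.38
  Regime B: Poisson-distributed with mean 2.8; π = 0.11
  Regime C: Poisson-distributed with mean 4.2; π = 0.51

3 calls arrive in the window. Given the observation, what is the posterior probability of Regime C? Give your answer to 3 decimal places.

P(component k | x) = P(Z=k)·f_k(x) / marginal(x), where marginal(x) = Σ_j P(Z=j)·f_j(x).
Component likelihoods at x = 3 calls:
  f_A = e^(−2.2)·2.2^3/3! = 0.196639
  f_B = e^(−2.8)·2.8^3/3! = 0.222484
  f_C = e^(−4.2)·4.2^3/3! = 0.185165
Prior × likelihood for each component:
  P(Z=A)·f_A = 0.38 × 0.196639 = 0.0747227
  P(Z=B)·f_B = 0.11 × 0.222484 = 0.0244732
  P(Z=C)·f_C = 0.51 × 0.185165 = 0.0944343
Evidence: 0.0747227 + 0.0244732 + 0.0944343 = 0.19363
P(Regime C | data) ≈ 0.488

0.488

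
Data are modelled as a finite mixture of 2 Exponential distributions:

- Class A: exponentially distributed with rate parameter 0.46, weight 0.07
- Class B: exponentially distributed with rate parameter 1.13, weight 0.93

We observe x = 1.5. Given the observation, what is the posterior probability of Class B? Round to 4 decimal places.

P(component k | x) = P(Z=k)·f_k(x) / marginal(x), where marginal(x) = Σ_j P(Z=j)·f_j(x).
Component likelihoods at x = 1.5:
  L_A = 0.46·e^(−0.46·1.5) = 0.46·e^(−0.6900) = 0.230725
  L_B = 1.13·e^(−1.13·1.5) = 1.13·e^(−1.6950) = 0.207467
Unnormalised posteriors:
  P(Z=A)·L_A = 0.07 × 0.230725 = 0.0161507
  P(Z=B)·L_B = 0.93 × 0.207467 = 0.192944
Evidence: 0.0161507 + 0.192944 = 0.209095
So the posterior for Class B is 0.192944 / 0.209095 ≈ 0.9228.

0.9228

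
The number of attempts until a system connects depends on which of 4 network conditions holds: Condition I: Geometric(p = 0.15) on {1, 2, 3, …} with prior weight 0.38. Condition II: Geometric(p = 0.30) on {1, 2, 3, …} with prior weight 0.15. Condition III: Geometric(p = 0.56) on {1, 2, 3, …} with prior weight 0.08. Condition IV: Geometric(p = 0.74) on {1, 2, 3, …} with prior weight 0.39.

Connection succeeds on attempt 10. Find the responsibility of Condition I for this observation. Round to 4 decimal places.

0.8774

The responsibility of component k is w_k f_k(x) divided by Σ_j w_j f_j(x).
Evaluate each component's likelihood at the observed value:
  p_I = 0.0347425
  p_II = 0.0121061
  p_III = 0.000346148
  p_IV = 4.01783e-06
Multiply by the mixture weights:
  w_I·p_I = 0.38 × 0.0347425 = 0.0132022
  w_II·p_II = 0.15 × 0.0121061 = 0.00181591
  w_III·p_III = 0.08 × 0.000346148 = 2.76919e-05
  w_IV·p_IV = 0.39 × 4.01783e-06 = 1.56695e-06
Sum: 0.0132022 + 0.00181591 + 2.76919e-05 + 1.56695e-06 = 0.0150473
Responsibility of Condition I: 0.0132022 / 0.0150473 ≈ 0.8774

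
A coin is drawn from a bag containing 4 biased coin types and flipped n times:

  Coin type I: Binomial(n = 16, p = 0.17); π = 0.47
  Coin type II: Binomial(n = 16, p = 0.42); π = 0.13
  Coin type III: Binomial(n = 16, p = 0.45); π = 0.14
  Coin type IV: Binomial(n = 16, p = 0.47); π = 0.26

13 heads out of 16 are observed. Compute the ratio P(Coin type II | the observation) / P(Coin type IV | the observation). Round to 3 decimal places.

Only the two components matter; the odds are (w_i f_i(x)) / (w_j f_j(x)).
Evaluate each component's likelihood at the observed value:
  p_I = C(16,13)·0.17^13·0.83^3 = 560·9.90458e-11·0.571787 = 3.17145e-08
  p_II = C(16,13)·0.42^13·0.58^3 = 560·1.26544e-05·0.195112 = 0.00138265
  p_III = C(16,13)·0.45^13·0.55^3 = 560·3.10286e-05·0.166375 = 0.00289094
  p_IV = C(16,13)·0.47^13·0.53^3 = 560·5.461e-05·0.148877 = 0.0045529
Posterior odds = (w_II·p_II) / (w_IV·p_IV) = (0.13·0.00138265) / (0.26·0.0045529) = 0.000179745 / 0.00118375 ≈ 0.152

0.152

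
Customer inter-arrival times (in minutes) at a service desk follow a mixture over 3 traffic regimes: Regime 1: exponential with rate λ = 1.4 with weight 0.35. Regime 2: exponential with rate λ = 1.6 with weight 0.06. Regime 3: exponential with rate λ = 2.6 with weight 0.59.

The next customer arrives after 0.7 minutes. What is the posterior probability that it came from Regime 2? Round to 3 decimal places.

By Bayes' theorem, P(k | x) = P(Z=k) f_k(x) / Σ_j P(Z=j) f_j(x).
Exponential densities:
  f_1 = 1.4·e^(−1.4·0.7) = 1.4·e^(−0.9800) = 0.525436
  f_2 = 1.6·e^(−1.6·0.7) = 1.6·e^(−1.1200) = 0.522048
  f_3 = 2.6·e^(−2.6·0.7) = 2.6·e^(−1.8200) = 0.421267
Weight by the priors:
  P(Z=1)·f_1 = 0.35 × 0.525436 = 0.183902
  P(Z=2)·f_2 = 0.06 × 0.522048 = 0.0313229
  P(Z=3)·f_3 = 0.59 × 0.421267 = 0.248548
Denominator: 0.183902 + 0.0313229 + 0.248548 = 0.463773
P(Regime 2 | the observation) ≈ 0.068

0.068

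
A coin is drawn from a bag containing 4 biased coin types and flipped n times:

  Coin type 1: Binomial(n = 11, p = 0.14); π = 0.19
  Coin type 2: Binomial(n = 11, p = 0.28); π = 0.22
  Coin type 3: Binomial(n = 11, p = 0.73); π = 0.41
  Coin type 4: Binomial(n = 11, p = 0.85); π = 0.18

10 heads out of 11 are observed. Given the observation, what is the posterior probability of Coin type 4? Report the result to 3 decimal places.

0.528

P(component k | x) = π_k·f_k(x) / marginal(x), where marginal(x) = Σ_j π_j·f_j(x).
Evaluate each component's likelihood at the observed value:
  p_1 = C(11,10)·0.14^10·0.86^1 = 11·2.89255e-09·0.86 = 2.73635e-08
  p_2 = C(11,10)·0.28^10·0.72^1 = 11·2.96197e-06·0.72 = 2.34588e-05
  p_3 = C(11,10)·0.73^10·0.27^1 = 11·0.0429763·0.27 = 0.127639
  p_4 = C(11,10)·0.85^10·0.15^1 = 11·0.196874·0.15 = 0.324843
Multiply by the mixture weights:
  π_1·p_1 = 0.19 × 2.73635e-08 = 5.19906e-09
  π_2·p_2 = 0.22 × 2.34588e-05 = 5.16093e-06
  π_3·p_3 = 0.41 × 0.127639 = 0.0523322
  π_4·p_4 = 0.18 × 0.324843 = 0.0584717
Normaliser: 5.19906e-09 + 5.16093e-06 + 0.0523322 + 0.0584717 = 0.110809
P(Coin type 4 | data) = 0.0584717 / 0.110809 ≈ 0.528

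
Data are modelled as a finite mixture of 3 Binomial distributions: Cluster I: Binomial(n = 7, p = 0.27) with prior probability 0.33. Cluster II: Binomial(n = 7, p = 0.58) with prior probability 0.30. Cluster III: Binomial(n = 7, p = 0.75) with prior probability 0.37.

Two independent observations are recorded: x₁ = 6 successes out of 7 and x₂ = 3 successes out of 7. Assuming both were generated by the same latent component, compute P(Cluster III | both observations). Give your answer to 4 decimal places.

The responsibility of component k is π_k f_k(x) divided by Σ_j π_j f_j(x).
Since both observations come from the same component, the likelihood for component k is f_k(x₁)·f_k(x₂).
  L_I = [0.00197972] × [0.195637] = 0.000387306
  L_II = [0.111922] × [0.212495] = 0.0237829
  L_III = [0.311462] × [0.0576782] = 0.0179646
Weight by the priors:
  π_I·L_I = 0.33 × 0.000387306 = 0.000127811
  π_II·L_II = 0.30 × 0.0237829 = 0.00713486
  π_III·L_III = 0.37 × 0.0179646 = 0.0066469
Marginal: 0.000127811 + 0.00713486 + 0.0066469 = 0.0139096
P(Cluster III | x₁,x₂) = 0.0066469 / 0.0139096 ≈ 0.4779

0.4779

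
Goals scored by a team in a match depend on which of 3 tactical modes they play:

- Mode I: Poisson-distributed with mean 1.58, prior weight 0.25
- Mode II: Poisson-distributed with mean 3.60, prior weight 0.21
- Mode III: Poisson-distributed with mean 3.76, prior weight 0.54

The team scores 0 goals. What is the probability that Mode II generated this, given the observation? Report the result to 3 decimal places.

P(component k | x) = w_k·f_k(x) / marginal(x), where marginal(x) = Σ_j w_j·f_j(x).
Component likelihoods at x = 0 goals:
  L_I = 0.205975
  L_II = 0.0273237
  L_III = 0.0232837
Weight by the priors:
  w_I·L_I = 0.25 × 0.205975 = 0.0514938
  w_II·L_II = 0.21 × 0.0273237 = 0.00573798
  w_III·L_III = 0.54 × 0.0232837 = 0.0125732
Evidence: 0.0514938 + 0.00573798 + 0.0125732 = 0.069805
P(Mode II | x) = 0.00573798 / 0.069805 ≈ 0.082

0.082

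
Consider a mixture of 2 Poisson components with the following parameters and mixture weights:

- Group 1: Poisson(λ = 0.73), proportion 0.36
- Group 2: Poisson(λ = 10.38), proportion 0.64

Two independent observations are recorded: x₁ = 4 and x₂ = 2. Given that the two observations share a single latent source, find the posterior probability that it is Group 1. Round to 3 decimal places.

0.943

Apply Bayes' rule: the posterior for each component is proportional to its prior times its likelihood at x.
Since both observations come from the same component, the likelihood for component k is f_k(x₁)·f_k(x₂).
  f_1 = [0.00570224] × [0.128405] = 0.000732194
  f_2 = [0.0150176] × [0.00167258] = 2.51183e-05
Unnormalised posteriors:
  π_1·f_1 = 0.36 × 0.000732194 = 0.00026359
  π_2·f_2 = 0.64 × 2.51183e-05 = 1.60757e-05
Denominator: 0.00026359 + 1.60757e-05 = 0.000279665
P(Group 1 | x) = 0.00026359 / 0.000279665 ≈ 0.943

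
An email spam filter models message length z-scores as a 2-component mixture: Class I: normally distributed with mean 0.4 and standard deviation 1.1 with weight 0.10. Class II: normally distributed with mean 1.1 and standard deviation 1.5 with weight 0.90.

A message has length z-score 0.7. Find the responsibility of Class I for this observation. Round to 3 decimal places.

P(component k | x) = w_k·f_k(x) / marginal(x), where marginal(x) = Σ_j w_j·f_j(x).
Evaluate each component's likelihood at the observed value:
  p_I = 0.349435
  p_II = 0.256671
Multiply by the mixture weights:
  w_I·p_I = 0.10 × 0.349435 = 0.0349435
  w_II·p_II = 0.90 × 0.256671 = 0.231004
Denominator: 0.0349435 + 0.231004 = 0.265948
So the posterior for Class I is 0.0349435 / 0.265948 ≈ 0.131.

0.131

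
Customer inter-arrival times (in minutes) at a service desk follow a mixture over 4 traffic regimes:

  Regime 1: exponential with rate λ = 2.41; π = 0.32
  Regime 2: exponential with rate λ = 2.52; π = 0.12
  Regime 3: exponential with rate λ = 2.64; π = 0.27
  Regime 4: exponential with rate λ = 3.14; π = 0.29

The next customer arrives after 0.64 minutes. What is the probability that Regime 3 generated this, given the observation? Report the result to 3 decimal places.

P(component k | x) = w_k·f_k(x) / marginal(x), where marginal(x) = Σ_j w_j·f_j(x).
Component likelihoods at x = 0.64 minutes:
  L_1 = 2.41·e^(−2.41·0.64) = 2.41·e^(−1.5424) = 0.51542
  L_2 = 2.52·e^(−2.52·0.64) = 2.52·e^(−1.6128) = 0.502308
  L_3 = 2.64·e^(−2.64·0.64) = 2.64·e^(−1.6896) = 0.487326
  L_4 = 3.14·e^(−3.14·0.64) = 3.14·e^(−2.0096) = 0.420893
Weight by the priors:
  w_1·L_1 = 0.32 × 0.51542 = 0.164934
  w_2·L_2 = 0.12 × 0.502308 = 0.060277
  w_3·L_3 = 0.27 × 0.487326 = 0.131578
  w_4·L_4 = 0.29 × 0.420893 = 0.122059
Normaliser: 0.164934 + 0.060277 + 0.131578 + 0.122059 = 0.478848
Responsibility of Regime 3: 0.131578 / 0.478848 ≈ 0.275

0.275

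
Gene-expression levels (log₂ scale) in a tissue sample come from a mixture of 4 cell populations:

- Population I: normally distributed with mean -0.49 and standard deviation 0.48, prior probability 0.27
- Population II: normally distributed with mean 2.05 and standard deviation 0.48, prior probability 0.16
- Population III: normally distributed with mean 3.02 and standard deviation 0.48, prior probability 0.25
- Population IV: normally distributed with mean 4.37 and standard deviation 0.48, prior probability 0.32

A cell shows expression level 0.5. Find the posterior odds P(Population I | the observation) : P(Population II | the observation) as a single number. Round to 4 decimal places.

The posterior odds equal the prior odds times the likelihood ratio: (w_i/w_j)·(f_i(x)/f_j(x)).
Evaluate each component's likelihood at the observed value:
  p_I = (1/(0.48·√(2π)))·exp(−(0.5−-0.49)²/(2·0.48²)) = 0.831130·exp(-2.12695) = 0.0990706
  p_II = (1/(0.48·√(2π)))·exp(−(0.5−2.05)²/(2·0.48²)) = 0.831130·exp(-5.21376) = 0.00452233
  p_III = (1/(0.48·√(2π)))·exp(−(0.5−3.02)²/(2·0.48²)) = 0.831130·exp(-13.78125) = 8.60098e-07
  p_IV = (1/(0.48·√(2π)))·exp(−(0.5−4.37)²/(2·0.48²)) = 0.831130·exp(-32.50195) = 6.37162e-15
Posterior odds = (w_I·p_I) / (w_II·p_II) = (0.27·0.0990706) / (0.16·0.00452233) = 0.0267491 / 0.000723573 ≈ 36.9680

36.9680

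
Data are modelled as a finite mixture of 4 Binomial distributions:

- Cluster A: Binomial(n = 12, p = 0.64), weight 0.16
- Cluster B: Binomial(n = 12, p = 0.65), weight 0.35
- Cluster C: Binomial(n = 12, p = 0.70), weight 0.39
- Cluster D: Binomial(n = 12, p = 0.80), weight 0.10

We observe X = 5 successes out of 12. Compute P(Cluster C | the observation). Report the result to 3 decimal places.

0.264

Posterior ∝ prior × likelihood, so P(k | x) ∝ w_k f_k(x); normalise over all components.
Binomial probabilities:
  p_A = 0.0666412
  p_B = 0.0591246
  p_C = 0.0291115
  p_D = 0.00332189
Multiply by the mixture weights:
  w_A·p_A = 0.16 × 0.0666412 = 0.0106626
  w_B·p_B = 0.35 × 0.0591246 = 0.0206936
  w_C·p_C = 0.39 × 0.0291115 = 0.0113535
  w_D·p_D = 0.10 × 0.00332189 = 0.000332189
Denominator: 0.0106626 + 0.0206936 + 0.0113535 + 0.000332189 = 0.0430419
P(Cluster C | 5 successes out of 12) ≈ 0.264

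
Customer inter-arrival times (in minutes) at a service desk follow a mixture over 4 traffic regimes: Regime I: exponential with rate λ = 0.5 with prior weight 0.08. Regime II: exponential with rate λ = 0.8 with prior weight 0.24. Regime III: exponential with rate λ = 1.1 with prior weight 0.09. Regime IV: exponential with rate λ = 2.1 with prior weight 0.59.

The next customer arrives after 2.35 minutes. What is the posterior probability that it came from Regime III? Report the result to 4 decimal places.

By Bayes' theorem, P(k | x) = P(Z=k) f_k(x) / Σ_j P(Z=j) f_j(x).
Exponential densities:
  L_I = 0.5·e^(−0.5·2.35) = 0.5·e^(−1.1750) = 0.154409
  L_II = 0.8·e^(−0.8·2.35) = 0.8·e^(−1.8800) = 0.122072
  L_III = 1.1·e^(−1.1·2.35) = 1.1·e^(−2.5850) = 0.0829357
  L_IV = 2.1·e^(−2.1·2.35) = 2.1·e^(−4.9350) = 0.0151
Weight by the priors:
  P(Z=I)·L_I = 0.08 × 0.154409 = 0.0123528
  P(Z=II)·L_II = 0.24 × 0.122072 = 0.0292973
  P(Z=III)·L_III = 0.09 × 0.0829357 = 0.00746421
  P(Z=IV)·L_IV = 0.59 × 0.0151 = 0.00890898
Evidence: 0.0123528 + 0.0292973 + 0.00746421 + 0.00890898 = 0.0580233
P(Regime III | data) ≈ 0.1286

0.1286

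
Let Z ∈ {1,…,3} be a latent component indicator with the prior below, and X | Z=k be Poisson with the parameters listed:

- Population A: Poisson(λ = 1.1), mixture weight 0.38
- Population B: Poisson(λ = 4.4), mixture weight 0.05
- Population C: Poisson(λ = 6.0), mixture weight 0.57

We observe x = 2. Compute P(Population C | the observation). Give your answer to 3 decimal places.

0.236

Posterior ∝ prior × likelihood, so P(k | x) ∝ P(Z=k) f_k(x); normalise over all components.
Component likelihoods at x = 2:
  L_A = 0.201387
  L_B = 0.118845
  L_C = 0.0446175
Unnormalised posteriors:
  P(Z=A)·L_A = 0.38 × 0.201387 = 0.0765271
  P(Z=B)·L_B = 0.05 × 0.118845 = 0.00594223
  P(Z=C)·L_C = 0.57 × 0.0446175 = 0.025432
Marginal: 0.0765271 + 0.00594223 + 0.025432 = 0.107901
P(Population C | x) = 0.025432 / 0.107901 ≈ 0.236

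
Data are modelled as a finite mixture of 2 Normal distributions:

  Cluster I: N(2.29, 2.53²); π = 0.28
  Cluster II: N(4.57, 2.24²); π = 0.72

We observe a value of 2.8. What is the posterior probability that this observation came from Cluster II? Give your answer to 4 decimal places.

0.6845

By Bayes' theorem, P(k | x) = π_k f_k(x) / Σ_j π_j f_j(x).
Evaluate each component's likelihood at the observed value:
  f_I = (1/(2.53·√(2π)))·exp(−(2.8−2.29)²/(2·2.53²)) = 0.157685·exp(-0.02032) = 0.154513
  f_II = (1/(2.24·√(2π)))·exp(−(2.8−4.57)²/(2·2.24²)) = 0.178099·exp(-0.31219) = 0.13034
Weight by the priors:
  π_I·f_I = 0.28 × 0.154513 = 0.0432637
  π_II·f_II = 0.72 × 0.13034 = 0.0938451
Sum: 0.0432637 + 0.0938451 = 0.137109
Responsibility of Cluster II: 0.0938451 / 0.137109 ≈ 0.6845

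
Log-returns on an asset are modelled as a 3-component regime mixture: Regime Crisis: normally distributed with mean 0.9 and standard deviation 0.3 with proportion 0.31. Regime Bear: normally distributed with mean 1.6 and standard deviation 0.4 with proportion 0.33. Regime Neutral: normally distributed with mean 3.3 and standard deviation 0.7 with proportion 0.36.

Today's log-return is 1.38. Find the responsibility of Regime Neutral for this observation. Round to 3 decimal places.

0.012

By Bayes' theorem, P(k | x) = π_k f_k(x) / Σ_j π_j f_j(x).
Component likelihoods at x = 1.38:
  L_Crisis = (1/(0.3·√(2π)))·exp(−(1.38−0.9)²/(2·0.3²)) = 1.329808·exp(-1.28000) = 0.369736
  L_Bear = (1/(0.4·√(2π)))·exp(−(1.38−1.6)²/(2·0.4²)) = 0.997356·exp(-0.15125) = 0.85736
  L_Neutral = (1/(0.7·√(2π)))·exp(−(1.38−3.3)²/(2·0.7²)) = 0.569918·exp(-3.76163) = 0.0132482
Unnormalised posteriors:
  π_Crisis·L_Crisis = 0.31 × 0.369736 = 0.114618
  π_Bear·L_Bear = 0.33 × 0.85736 = 0.282929
  π_Neutral·L_Neutral = 0.36 × 0.0132482 = 0.00476934
Marginal: 0.114618 + 0.282929 + 0.00476934 = 0.402316
Responsibility of Regime Neutral: 0.00476934 / 0.402316 ≈ 0.012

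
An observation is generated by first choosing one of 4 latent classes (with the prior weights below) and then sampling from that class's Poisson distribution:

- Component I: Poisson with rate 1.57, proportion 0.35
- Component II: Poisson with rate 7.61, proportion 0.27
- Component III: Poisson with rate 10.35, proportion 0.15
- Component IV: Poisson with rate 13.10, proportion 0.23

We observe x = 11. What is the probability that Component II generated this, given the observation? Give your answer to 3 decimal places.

0.291

The responsibility of component k is P(Z=k) f_k(x) divided by Σ_j P(Z=j) f_j(x).
Component likelihoods at x = 11:
  p_I = 7.44557e-07
  p_II = 0.0615311
  p_III = 0.117015
  p_IV = 0.0999012
Weight by the priors:
  P(Z=I)·p_I = 0.35 × 7.44557e-07 = 2.60595e-07
  P(Z=II)·p_II = 0.27 × 0.0615311 = 0.0166134
  P(Z=III)·p_III = 0.15 × 0.117015 = 0.0175522
  P(Z=IV)·p_IV = 0.23 × 0.0999012 = 0.0229773
Normaliser: 2.60595e-07 + 0.0166134 + 0.0175522 + 0.0229773 = 0.0571431
P(Component II | x) = 0.0166134 / 0.0571431 ≈ 0.291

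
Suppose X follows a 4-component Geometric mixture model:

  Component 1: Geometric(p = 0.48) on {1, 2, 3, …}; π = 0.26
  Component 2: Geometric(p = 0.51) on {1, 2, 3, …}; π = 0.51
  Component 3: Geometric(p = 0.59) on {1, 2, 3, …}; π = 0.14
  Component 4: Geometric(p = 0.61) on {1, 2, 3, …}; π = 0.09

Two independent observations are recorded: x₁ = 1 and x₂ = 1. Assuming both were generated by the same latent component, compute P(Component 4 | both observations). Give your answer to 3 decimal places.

0.122

Posterior ∝ prior × likelihood, so P(k | x) ∝ P(Z=k) f_k(x); normalise over all components.
Since both observations come from the same component, the likelihood for component k is f_k(x₁)·f_k(x₂).
  f_1 = [0.48] × [0.48] = 0.2304
  f_2 = [0.51] × [0.51] = 0.2601
  f_3 = [0.59] × [0.59] = 0.3481
  f_4 = [0.61] × [0.61] = 0.3721
Prior × likelihood for each component:
  P(Z=1)·f_1 = 0.26 × 0.2304 = 0.059904
  P(Z=2)·f_2 = 0.51 × 0.2601 = 0.132651
  P(Z=3)·f_3 = 0.14 × 0.3481 = 0.048734
  P(Z=4)·f_4 = 0.09 × 0.3721 = 0.033489
Sum: 0.059904 + 0.132651 + 0.048734 + 0.033489 = 0.274778
P(Component 4 | x₁,x₂) ≈ 0.122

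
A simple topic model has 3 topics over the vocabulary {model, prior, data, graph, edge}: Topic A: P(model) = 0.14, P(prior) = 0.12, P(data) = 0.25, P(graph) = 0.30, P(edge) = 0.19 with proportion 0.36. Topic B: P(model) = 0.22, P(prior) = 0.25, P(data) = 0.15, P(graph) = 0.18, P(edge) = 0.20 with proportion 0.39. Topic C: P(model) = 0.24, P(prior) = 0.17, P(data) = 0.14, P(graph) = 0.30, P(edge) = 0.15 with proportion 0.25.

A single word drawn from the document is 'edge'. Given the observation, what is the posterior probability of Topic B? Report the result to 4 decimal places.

The responsibility of component k is P(Z=k) f_k(x) divided by Σ_j P(Z=j) f_j(x).
Evaluate each component's likelihood at the observed value:
  f_A = 0.19
  f_B = 0.2
  f_C = 0.15
Weight by the priors:
  P(Z=A)·f_A = 0.36 × 0.19 = 0.0684
  P(Z=B)·f_B = 0.39 × 0.2 = 0.078
  P(Z=C)·f_C = 0.25 × 0.15 = 0.0375
Denominator: 0.0684 + 0.078 + 0.0375 = 0.1839
So the posterior for Topic B is 0.078 / 0.1839 ≈ 0.4241.

0.4241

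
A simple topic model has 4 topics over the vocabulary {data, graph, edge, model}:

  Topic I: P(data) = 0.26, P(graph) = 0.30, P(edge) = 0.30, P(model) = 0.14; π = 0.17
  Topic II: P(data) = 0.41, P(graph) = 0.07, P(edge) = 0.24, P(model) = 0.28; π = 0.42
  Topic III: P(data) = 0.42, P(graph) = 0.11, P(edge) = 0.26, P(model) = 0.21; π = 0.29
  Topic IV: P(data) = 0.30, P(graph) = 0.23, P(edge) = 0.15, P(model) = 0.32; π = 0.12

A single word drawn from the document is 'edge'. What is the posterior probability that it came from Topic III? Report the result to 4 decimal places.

Posterior ∝ prior × likelihood, so P(k | x) ∝ w_k f_k(x); normalise over all components.
Evaluate each component's likelihood at the observed value:
  f_I = P(edge | comp) = 0.30
  f_II = P(edge | comp) = 0.24
  f_III = P(edge | comp) = 0.26
  f_IV = P(edge | comp) = 0.15
Multiply by the mixture weights:
  w_I·f_I = 0.17 × 0.3 = 0.051
  w_II·f_II = 0.42 × 0.24 = 0.1008
  w_III·f_III = 0.29 × 0.26 = 0.0754
  w_IV·f_IV = 0.12 × 0.15 = 0.018
Normaliser: 0.051 + 0.1008 + 0.0754 + 0.018 = 0.2452
P(Topic III | data) ≈ 0.3075

0.3075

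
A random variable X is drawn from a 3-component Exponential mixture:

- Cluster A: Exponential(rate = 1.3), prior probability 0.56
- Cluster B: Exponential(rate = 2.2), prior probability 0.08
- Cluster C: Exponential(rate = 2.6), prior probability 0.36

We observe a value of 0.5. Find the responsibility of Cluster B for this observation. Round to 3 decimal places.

0.084

The responsibility of component k is π_k f_k(x) divided by Σ_j π_j f_j(x).
Evaluate each component's likelihood at the observed value:
  p_A = 1.3·e^(−1.3·0.5) = 1.3·e^(−0.6500) = 0.67866
  p_B = 2.2·e^(−2.2·0.5) = 2.2·e^(−1.1000) = 0.732316
  p_C = 2.6·e^(−2.6·0.5) = 2.6·e^(−1.3000) = 0.708583
Unnormalised posteriors:
  π_A·p_A = 0.56 × 0.67866 = 0.380049
  π_B·p_B = 0.08 × 0.732316 = 0.0585853
  π_C·p_C = 0.36 × 0.708583 = 0.25509
Normaliser: 0.380049 + 0.0585853 + 0.25509 = 0.693724
So the posterior for Cluster B is 0.0585853 / 0.693724 ≈ 0.084.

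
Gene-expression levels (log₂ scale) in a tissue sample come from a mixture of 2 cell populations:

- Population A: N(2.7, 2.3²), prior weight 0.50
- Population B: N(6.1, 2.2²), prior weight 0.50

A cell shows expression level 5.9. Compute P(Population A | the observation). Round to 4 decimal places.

Posterior ∝ prior × likelihood, so P(k | x) ∝ P(Z=k) f_k(x); normalise over all components.
Component likelihoods at x = 5.9:
  p_A = 0.0658938
  p_B = 0.18059
Weight by the priors:
  P(Z=A)·p_A = 0.50 × 0.0658938 = 0.0329469
  P(Z=B)·p_B = 0.50 × 0.18059 = 0.0902948
Marginal: 0.0329469 + 0.0902948 = 0.123242
Responsibility of Population A: 0.0329469 / 0.123242 ≈ 0.2673

0.2673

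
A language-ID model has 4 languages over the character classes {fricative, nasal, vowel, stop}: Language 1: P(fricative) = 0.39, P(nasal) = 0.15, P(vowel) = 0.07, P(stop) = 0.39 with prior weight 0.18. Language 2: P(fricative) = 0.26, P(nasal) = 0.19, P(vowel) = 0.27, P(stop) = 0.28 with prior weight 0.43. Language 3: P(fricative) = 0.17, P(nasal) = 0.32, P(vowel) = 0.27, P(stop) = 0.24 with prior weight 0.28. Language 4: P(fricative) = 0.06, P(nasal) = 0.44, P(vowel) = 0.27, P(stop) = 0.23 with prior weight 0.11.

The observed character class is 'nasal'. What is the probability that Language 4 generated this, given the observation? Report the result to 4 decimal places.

Posterior ∝ prior × likelihood, so P(k | x) ∝ π_k f_k(x); normalise over all components.
Categorical probabilities:
  f_1 = 0.15
  f_2 = 0.19
  f_3 = 0.32
  f_4 = 0.44
Prior × likelihood for each component:
  π_1·f_1 = 0.18 × 0.15 = 0.027
  π_2·f_2 = 0.43 × 0.19 = 0.0817
  π_3·f_3 = 0.28 × 0.32 = 0.0896
  π_4·f_4 = 0.11 × 0.44 = 0.0484
Marginal: 0.027 + 0.0817 + 0.0896 + 0.0484 = 0.2467
So the posterior for Language 4 is 0.0484 / 0.2467 ≈ 0.1962.

0.1962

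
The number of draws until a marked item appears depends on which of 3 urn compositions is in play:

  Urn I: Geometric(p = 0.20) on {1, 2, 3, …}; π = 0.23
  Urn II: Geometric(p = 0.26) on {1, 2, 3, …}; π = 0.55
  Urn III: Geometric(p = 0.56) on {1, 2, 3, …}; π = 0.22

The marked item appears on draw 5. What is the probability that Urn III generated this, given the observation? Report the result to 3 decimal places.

Posterior ∝ prior × likelihood, so P(k | x) ∝ w_k f_k(x); normalise over all components.
Component likelihoods at x = 5:
  p_I = 0.20·(1−0.20)^4 = 0.20·0.4096 = 0.08192
  p_II = 0.26·(1−0.26)^4 = 0.26·0.299866 = 0.0779651
  p_III = 0.56·(1−0.56)^4 = 0.56·0.037481 = 0.0209893
Unnormalised posteriors:
  w_I·p_I = 0.23 × 0.08192 = 0.0188416
  w_II·p_II = 0.55 × 0.0779651 = 0.0428808
  w_III·p_III = 0.22 × 0.0209893 = 0.00461765
Evidence: 0.0188416 + 0.0428808 + 0.00461765 = 0.0663401
Responsibility of Urn III: 0.00461765 / 0.0663401 ≈ 0.070

0.070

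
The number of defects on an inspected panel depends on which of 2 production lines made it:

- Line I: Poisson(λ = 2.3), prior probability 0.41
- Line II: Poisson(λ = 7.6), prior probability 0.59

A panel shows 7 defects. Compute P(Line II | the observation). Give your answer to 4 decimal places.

0.9686

Posterior ∝ prior × likelihood, so P(k | x) ∝ π_k f_k(x); normalise over all components.
Component likelihoods at x = 7 defects:
  p_I = e^(−2.3)·2.3^7/7! = 0.00677309
  p_II = e^(−7.6)·7.6^7/7! = 0.145421
Multiply by the mixture weights:
  π_I·p_I = 0.41 × 0.00677309 = 0.00277697
  π_II·p_II = 0.59 × 0.145421 = 0.0857983
Sum: 0.00277697 + 0.0857983 = 0.0885752
P(Line II | data) ≈ 0.9686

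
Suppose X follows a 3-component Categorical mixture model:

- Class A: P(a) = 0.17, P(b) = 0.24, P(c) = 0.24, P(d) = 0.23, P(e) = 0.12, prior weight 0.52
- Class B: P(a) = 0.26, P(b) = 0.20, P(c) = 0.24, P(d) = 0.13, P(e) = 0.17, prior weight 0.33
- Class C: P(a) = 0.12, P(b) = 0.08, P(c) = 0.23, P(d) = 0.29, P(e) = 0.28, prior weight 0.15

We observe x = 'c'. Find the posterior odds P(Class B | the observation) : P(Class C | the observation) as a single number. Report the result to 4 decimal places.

Only the two components matter; the odds are (w_i f_i(x)) / (w_j f_j(x)).
Evaluate each component's likelihood at the observed value:
  f_A = P(c | comp) = 0.24
  f_B = P(c | comp) = 0.24
  f_C = P(c | comp) = 0.23
0.0792 / 0.0345 ≈ 2.2957

2.2957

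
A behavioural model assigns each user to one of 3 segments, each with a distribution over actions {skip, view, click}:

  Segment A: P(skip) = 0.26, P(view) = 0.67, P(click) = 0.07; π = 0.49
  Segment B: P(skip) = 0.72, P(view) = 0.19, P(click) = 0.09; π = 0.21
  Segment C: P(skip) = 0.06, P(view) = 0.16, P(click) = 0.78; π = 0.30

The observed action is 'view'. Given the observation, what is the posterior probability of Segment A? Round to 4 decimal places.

The responsibility of component k is w_k f_k(x) divided by Σ_j w_j f_j(x).
Component likelihoods at x = 'view':
  L_A = P(view | comp) = 0.67
  L_B = P(view | comp) = 0.19
  L_C = P(view | comp) = 0.16
Multiply by the mixture weights:
  w_A·L_A = 0.49 × 0.67 = 0.3283
  w_B·L_B = 0.21 × 0.19 = 0.0399
  w_C·L_C = 0.30 × 0.16 = 0.048
Normaliser: 0.3283 + 0.0399 + 0.048 = 0.4162
Responsibility of Segment A: 0.3283 / 0.4162 ≈ 0.7888

0.7888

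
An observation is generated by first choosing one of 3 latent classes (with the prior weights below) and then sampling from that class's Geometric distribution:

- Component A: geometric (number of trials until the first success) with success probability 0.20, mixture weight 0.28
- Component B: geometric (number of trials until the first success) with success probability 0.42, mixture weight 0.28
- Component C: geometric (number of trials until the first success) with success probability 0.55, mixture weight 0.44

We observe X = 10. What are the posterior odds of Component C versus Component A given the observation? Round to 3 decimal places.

Posterior odds = (w_i f_i(x)) / (w_j f_j(x)); the normalising sum cancels.
Component likelihoods at x = 10:
  f_A = 0.20·(1−0.20)^9 = 0.20·0.134218 = 0.0268435
  f_B = 0.42·(1−0.42)^9 = 0.42·0.00742766 = 0.00311962
  f_C = 0.55·(1−0.55)^9 = 0.55·0.000756681 = 0.000416174
Odds = (0.44/0.28) × (0.000416174/0.0268435) = 1.57143 × 0.0155037 ≈ 0.024

0.024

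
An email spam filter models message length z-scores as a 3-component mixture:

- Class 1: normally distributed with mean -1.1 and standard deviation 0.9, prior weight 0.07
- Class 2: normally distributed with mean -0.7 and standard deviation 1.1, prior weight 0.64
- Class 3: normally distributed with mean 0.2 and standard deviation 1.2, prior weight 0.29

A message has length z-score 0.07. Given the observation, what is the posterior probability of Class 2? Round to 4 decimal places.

0.6246

By Bayes' theorem, P(k | x) = π_k f_k(x) / Σ_j π_j f_j(x).
Evaluate each component's likelihood at the observed value:
  f_1 = 0.19041
  f_2 = 0.283867
  f_3 = 0.330507
Weight by the priors:
  π_1·f_1 = 0.07 × 0.19041 = 0.0133287
  π_2·f_2 = 0.64 × 0.283867 = 0.181675
  π_3·f_3 = 0.29 × 0.330507 = 0.095847
Marginal: 0.0133287 + 0.181675 + 0.095847 = 0.290851
P(Class 2 | x) = 0.181675 / 0.290851 ≈ 0.6246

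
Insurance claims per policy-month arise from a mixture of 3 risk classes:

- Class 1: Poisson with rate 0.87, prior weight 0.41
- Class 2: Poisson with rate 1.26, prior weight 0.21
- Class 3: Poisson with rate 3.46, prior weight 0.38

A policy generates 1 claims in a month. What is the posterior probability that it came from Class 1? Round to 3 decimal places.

Posterior ∝ prior × likelihood, so P(k | x) ∝ π_k f_k(x); normalise over all components.
Component likelihoods at x = 1 claims:
  f_1 = 0.364488
  f_2 = 0.357404
  f_3 = 0.108747
Unnormalised posteriors:
  π_1·f_1 = 0.41 × 0.364488 = 0.14944
  π_2·f_2 = 0.21 × 0.357404 = 0.0750549
  π_3·f_3 = 0.38 × 0.108747 = 0.0413239
Marginal: 0.14944 + 0.0750549 + 0.0413239 = 0.265819
P(Class 1 | data) ≈ 0.562

0.562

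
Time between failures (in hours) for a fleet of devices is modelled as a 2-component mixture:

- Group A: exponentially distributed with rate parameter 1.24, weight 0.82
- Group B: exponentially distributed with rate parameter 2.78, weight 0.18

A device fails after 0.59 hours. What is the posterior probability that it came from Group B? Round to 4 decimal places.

Apply Bayes' rule: the posterior for each component is proportional to its prior times its likelihood at x.
Exponential densities:
  f_A = 0.596612
  f_B = 0.539157
Prior × likelihood for each component:
  w_A·f_A = 0.82 × 0.596612 = 0.489222
  w_B·f_B = 0.18 × 0.539157 = 0.0970482
Normaliser: 0.489222 + 0.0970482 = 0.58627
So the posterior for Group B is 0.0970482 / 0.58627 ≈ 0.1655.

0.1655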